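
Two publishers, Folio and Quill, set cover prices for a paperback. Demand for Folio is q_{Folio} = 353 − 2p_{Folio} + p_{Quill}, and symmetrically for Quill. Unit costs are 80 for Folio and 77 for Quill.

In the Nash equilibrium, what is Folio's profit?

16416.72

Folio's profit: π = (p_{Folio} − 80)(353 − 2p_{Folio} + p_{Quill}).
∂π/∂p_{Folio} = 513 − 4p_{Folio} + p_{Quill} = 0 ⇒ p_{Folio} = 128.25 + 0.25p_{Quill}.
Similarly p_{Quill} = 126.75 + 0.25p_{Folio}.
Solving the two reaction functions simultaneously: (1 − (0.25)(0.25))p_{Folio} = 128.25 + 0.25·126.75, so 0.9375p_{Folio} = 159.9375 and p_{Folio} = 170.6.
Then p_{Quill} = 126.75 + 0.25·170.6 = 169.4.
q_{Folio} = 353 − 2·170.6 + 169.4 = 181.2.
Profit = (170.6 − 80)·181.2 = 16416.72.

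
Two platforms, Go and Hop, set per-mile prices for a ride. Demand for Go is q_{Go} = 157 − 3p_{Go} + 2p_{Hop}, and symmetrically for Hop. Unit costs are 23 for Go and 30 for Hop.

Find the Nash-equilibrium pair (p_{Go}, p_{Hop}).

Go's profit: π = (p_{Go} − 23)(157 − 3p_{Go} + 2p_{Hop}).
∂π/∂p_{Go} = 226 − 6p_{Go} + 2p_{Hop} = 0 ⇒ p_{Go} = 113/3 + (1/3)p_{Hop}.
Similarly p_{Hop} = 247/6 + (1/3)p_{Go}.
Solving the two reaction functions simultaneously: (1 − (1/3)(1/3))p_{Go} = 113/3 + (1/3)·(247/6), so (8/9)p_{Go} = 925/18 and p_{Go} = 57.8125.
Then p_{Hop} = 247/6 + (1/3)·57.8125 = 60.4375.

57.8125, 60.4375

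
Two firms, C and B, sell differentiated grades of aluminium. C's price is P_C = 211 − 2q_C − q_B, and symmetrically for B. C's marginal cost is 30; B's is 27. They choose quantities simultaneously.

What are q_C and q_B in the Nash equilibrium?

Firm C's profit: π = q_C(211 − 2q_C − q_B) − 30q_C.
∂π/∂q_C = 181 − 4q_C − q_B = 0 ⇒ q_C = 45.25 − 0.25q_B.
Similarly q_B = 46 − 0.25q_C.
Solving the two reaction functions simultaneously: (1 − (−0.25)(−0.25))q_C = 45.25 − 0.25·46, so 0.9375q_C = 33.75 and q_C = 36.
Then q_B = 46 − 0.25·36 = 37.

36, 37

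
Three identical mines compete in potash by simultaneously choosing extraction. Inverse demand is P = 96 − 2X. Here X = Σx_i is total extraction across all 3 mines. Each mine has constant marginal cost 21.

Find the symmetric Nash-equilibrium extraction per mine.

A representative mine's profit is π_i = x_i(96 − 2X) − 21x_i, with X = x_i + Σ_{j≠i} x_j.
First-order condition: 75 − 4x_i − 2Σ_{j≠i} x_j = 0.
With identical mines, set every x_j = x: then 75 − 4x − 4x = 0, i.e. x = 75/8 = 9.375.

9.375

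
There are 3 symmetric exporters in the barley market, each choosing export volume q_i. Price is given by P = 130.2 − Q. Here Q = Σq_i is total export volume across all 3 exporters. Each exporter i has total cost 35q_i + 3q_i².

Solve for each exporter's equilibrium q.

A representative exporter's profit is π_i = q_i(130.2 − Q) − 35q_i − 3q_i², with Q = q_i + Σ_{j≠i} q_j.
First-order condition: 95.2 − 8q_i − Σ_{j≠i} q_j = 0.
In a symmetric equilibrium every exporter chooses the same q, so Σ_{j≠i} q_j = 2q. The condition becomes 95.2 − 10q = 0, giving q = 95.2/10 = 9.52.

9.52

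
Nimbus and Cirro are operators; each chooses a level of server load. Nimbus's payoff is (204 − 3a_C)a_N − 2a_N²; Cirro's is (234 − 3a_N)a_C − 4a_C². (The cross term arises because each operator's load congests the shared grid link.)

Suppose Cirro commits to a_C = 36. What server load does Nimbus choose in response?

Expanding Nimbus's payoff: 204a_N − 3a_Ca_N − 2a_N².
∂π/∂a_N = 204 − 3a_C − 4a_N = 0, so a_N = 51 − 0.75a_C.
At a_C = 36: a_N = 51 − 0.75·36 = 24.

24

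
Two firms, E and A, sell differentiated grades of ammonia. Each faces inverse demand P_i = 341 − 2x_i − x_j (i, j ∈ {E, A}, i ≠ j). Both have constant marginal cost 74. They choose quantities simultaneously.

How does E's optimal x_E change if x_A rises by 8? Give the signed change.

-2

Firm E's profit: π = x_E(341 − 2x_E − x_A) − 74x_E.
∂π/∂x_E = 267 − 4x_E − x_A = 0 ⇒ x_E = 66.75 − 0.25x_A.
The reaction-function slope is −0.25, so an 8-unit rise in x_A moves x_E by −0.25 × 8 = −2. E's best response falls — the actions are strategic substitutes.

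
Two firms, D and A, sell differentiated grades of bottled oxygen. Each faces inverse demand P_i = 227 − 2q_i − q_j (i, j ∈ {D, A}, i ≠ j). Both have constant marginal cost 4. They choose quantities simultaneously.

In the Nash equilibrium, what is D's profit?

Firm D's profit: π = q_D(227 − 2q_D − q_A) − 4q_D.
∂π/∂q_D = 223 − 4q_D − q_A = 0 ⇒ q_D = 55.75 − 0.25q_A.
Setting q_D = q_A in the reaction function: q_D = 55.75 − 0.25q_D, so q_D = 55.75 / 1.25 = 44.6.
P_D = 227 − 2·44.6 − 44.6 = 93.2.
Profit = (93.2 − 4)·44.6 = 3978.32.

3978.32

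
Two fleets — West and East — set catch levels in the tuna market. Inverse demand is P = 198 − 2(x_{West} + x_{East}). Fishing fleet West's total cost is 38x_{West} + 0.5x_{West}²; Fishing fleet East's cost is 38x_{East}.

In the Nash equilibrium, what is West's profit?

1000

Fishing fleet West's profit: π = x_{West}(198 − 2(x_{West} + x_{East})) − 38x_{West} − 0.5x_{West}².
∂π/∂x_{West} = 160 − 5x_{West} − 2x_{East} = 0, so x_{West} = 32 − 0.4x_{East}.
For East: ∂π/∂x_{East} = 160 − 4x_{East} − 2x_{West} = 0 ⇒ x_{East} = 40 − 0.5x_{West}.
Plugging x_{East} into West's best response: x_{West} = 32 − 0.4(40 − 0.5x_{West}) ⇒ 0.8x_{West} = 16, so x_{West} = 20.
Then x_{East} = 40 − 0.5·20 = 30.
Price P = 198 − 2·50 = 98.
West's profit: (98 − 38)·20 − 0.5(20)² = 1000.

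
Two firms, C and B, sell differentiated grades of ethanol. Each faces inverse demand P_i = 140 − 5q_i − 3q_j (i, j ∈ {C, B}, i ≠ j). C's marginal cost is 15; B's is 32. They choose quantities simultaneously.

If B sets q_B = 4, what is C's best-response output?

Firm C's profit: π = q_C(140 − 5q_C − 3q_B) − 15q_C.
∂π/∂q_C = 125 − 10q_C − 3q_B = 0 ⇒ q_C = 12.5 − 0.3q_B.
At q_B = 4: q_C = 12.5 − 0.3·4 = 11.3.

11.3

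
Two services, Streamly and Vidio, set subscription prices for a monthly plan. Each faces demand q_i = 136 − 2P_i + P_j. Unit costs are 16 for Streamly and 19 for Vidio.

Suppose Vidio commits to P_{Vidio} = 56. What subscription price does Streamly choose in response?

56

Streamly's profit: π = (P_{Streamly} − 16)(136 − 2P_{Streamly} + P_{Vidio}).
∂π/∂P_{Streamly} = 168 − 4P_{Streamly} + P_{Vidio} = 0 ⇒ P_{Streamly} = 42 + 0.25P_{Vidio}.
At P_{Vidio} = 56: P_{Streamly} = 42 + 0.25·56 = 56.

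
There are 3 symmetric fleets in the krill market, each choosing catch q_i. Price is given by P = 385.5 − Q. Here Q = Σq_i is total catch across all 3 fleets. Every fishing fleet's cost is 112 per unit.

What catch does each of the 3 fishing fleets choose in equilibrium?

A representative fishing fleet's profit is π_i = q_i(385.5 − Q) − 112q_i, with Q = q_i + Σ_{j≠i} q_j.
First-order condition: 273.5 − 2q_i − Σ_{j≠i} q_j = 0.
With identical fishing fleets, set every q_j = q: then 273.5 − 2q − 2q = 0, i.e. q = 273.5/4 = 68.375.

68.375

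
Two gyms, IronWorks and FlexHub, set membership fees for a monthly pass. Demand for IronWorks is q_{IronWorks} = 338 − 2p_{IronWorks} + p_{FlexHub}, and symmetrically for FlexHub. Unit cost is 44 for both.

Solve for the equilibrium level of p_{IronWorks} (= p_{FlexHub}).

142

IronWorks's profit: π = (p_{IronWorks} − 44)(338 − 2p_{IronWorks} + p_{FlexHub}).
∂π/∂p_{IronWorks} = 426 − 4p_{IronWorks} + p_{FlexHub} = 0 ⇒ p_{IronWorks} = 106.5 + 0.25p_{FlexHub}.
By symmetry p_{FlexHub} = p_{IronWorks}; substituting into the reaction function, 0.75p_{IronWorks} = 106.5 and p_{IronWorks} = 142.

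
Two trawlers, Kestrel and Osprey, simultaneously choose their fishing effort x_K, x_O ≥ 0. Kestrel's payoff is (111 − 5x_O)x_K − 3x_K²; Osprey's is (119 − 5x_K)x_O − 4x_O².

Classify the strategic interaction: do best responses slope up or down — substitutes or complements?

strategic substitutes

Expanding Kestrel's payoff: 111x_K − 5x_Ox_K − 3x_K².
∂π/∂x_K = 111 − 5x_O − 6x_K = 0, so x_K = 18.5 − (5/6)x_O.
The best-response slope dx_K/dx_O = −5/6 < 0: the reaction function is downward-sloping, so the choices are strategic substitutes.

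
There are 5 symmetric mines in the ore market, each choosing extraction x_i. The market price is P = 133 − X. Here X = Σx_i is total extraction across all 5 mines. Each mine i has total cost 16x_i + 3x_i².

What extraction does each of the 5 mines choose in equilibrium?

9.75

A representative mine's profit is π_i = x_i(133 − X) − 16x_i − 3x_i², with X = x_i + Σ_{j≠i} x_j.
First-order condition: 117 − 8x_i − Σ_{j≠i} x_j = 0.
Imposing symmetry (x_j = x for all j) turns Σ_{j≠i} x_j into 4x, so 117 = 12x and x = 9.75.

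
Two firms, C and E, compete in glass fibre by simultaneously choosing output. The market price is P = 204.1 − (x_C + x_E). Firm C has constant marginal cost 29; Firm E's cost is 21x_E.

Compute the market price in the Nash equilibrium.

84.7

Firm C's profit: π = x_C(204.1 − (x_C + x_E)) − 29x_C.
∂π/∂x_C = 175.1 − 2x_C − x_E = 0, so x_C = 87.55 − 0.5x_E.
By the same steps for E: x_E = 91.55 − 0.5x_C.
Plugging x_E into C's best response: x_C = 87.55 − 0.5(91.55 − 0.5x_C) ⇒ 0.75x_C = 41.775, so x_C = 55.7.
Then x_E = 91.55 − 0.5·55.7 = 63.7.
Equilibrium price: P = 204.1 − 119.4 = 84.7.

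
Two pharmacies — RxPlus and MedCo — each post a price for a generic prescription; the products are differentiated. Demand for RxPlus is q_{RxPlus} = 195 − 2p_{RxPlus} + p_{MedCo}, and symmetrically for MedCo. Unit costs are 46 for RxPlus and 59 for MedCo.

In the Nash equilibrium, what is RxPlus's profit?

5283.92

RxPlus's profit: π = (p_{RxPlus} − 46)(195 − 2p_{RxPlus} + p_{MedCo}).
∂π/∂p_{RxPlus} = 287 − 4p_{RxPlus} + p_{MedCo} = 0 ⇒ p_{RxPlus} = 71.75 + 0.25p_{MedCo}.
Similarly p_{MedCo} = 78.25 + 0.25p_{RxPlus}.
Plugging p_{MedCo} into RxPlus's best response: p_{RxPlus} = 71.75 + 0.25(78.25 + 0.25p_{RxPlus}) ⇒ 0.9375p_{RxPlus} = 91.3125, so p_{RxPlus} = 97.4.
Then p_{MedCo} = 78.25 + 0.25·97.4 = 102.6.
q_{RxPlus} = 195 − 2·97.4 + 102.6 = 102.8.
Profit = (97.4 − 46)·102.8 = 5283.92.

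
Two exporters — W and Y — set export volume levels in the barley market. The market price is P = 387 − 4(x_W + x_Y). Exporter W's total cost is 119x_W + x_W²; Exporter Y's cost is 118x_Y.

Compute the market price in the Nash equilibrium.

Exporter W's profit: π = x_W(387 − 4(x_W + x_Y)) − 119x_W − x_W².
∂π/∂x_W = 268 − 10x_W − 4x_Y = 0, so x_W = 26.8 − 0.4x_Y.
For Y: ∂π/∂x_Y = 269 − 8x_Y − 4x_W = 0 ⇒ x_Y = 33.625 − 0.5x_W.
Substituting the second reaction function into the first: x_W = 26.8 − 0.4(33.625 − 0.5x_W), which gives 0.8x_W = 13.35 ⇒ x_W = 16.6875.
Then x_Y = 33.625 − 0.5·16.6875 = 809/32.
Equilibrium price: P = 387 − 4·(1343/32) = 219.125.

219.125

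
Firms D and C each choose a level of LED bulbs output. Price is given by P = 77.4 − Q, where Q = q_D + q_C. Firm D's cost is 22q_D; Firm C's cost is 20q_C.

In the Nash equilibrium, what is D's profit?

316.84

Firm D's profit: π = q_D(77.4 − (q_D + q_C)) − 22q_D.
∂π/∂q_D = 55.4 − 2q_D − q_C = 0, so q_D = 27.7 − 0.5q_C.
By the same steps for C: q_C = 28.7 − 0.5q_D.
Substituting the second reaction function into the first: q_D = 27.7 − 0.5(28.7 − 0.5q_D), which gives 0.75q_D = 13.35 ⇒ q_D = 17.8.
Then q_C = 28.7 − 0.5·17.8 = 19.8.
Price P = 77.4 − 37.6 = 39.8.
D's profit: (39.8 − 22)·17.8 = 316.84.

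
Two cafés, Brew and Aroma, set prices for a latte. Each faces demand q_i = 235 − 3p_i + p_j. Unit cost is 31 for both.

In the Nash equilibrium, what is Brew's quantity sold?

103.8

Brew's profit: π = (p_{Brew} − 31)(235 − 3p_{Brew} + p_{Aroma}).
∂π/∂p_{Brew} = 328 − 6p_{Brew} + p_{Aroma} = 0 ⇒ p_{Brew} = 164/3 + (1/6)p_{Aroma}.
The game is symmetric, so in equilibrium p_{Aroma} = p_{Brew}: the reaction function gives (5/6)p_{Brew} = 164/3, hence p_{Brew} = 65.6.
q_{Brew} = 235 − 3·65.6 + 65.6 = 103.8.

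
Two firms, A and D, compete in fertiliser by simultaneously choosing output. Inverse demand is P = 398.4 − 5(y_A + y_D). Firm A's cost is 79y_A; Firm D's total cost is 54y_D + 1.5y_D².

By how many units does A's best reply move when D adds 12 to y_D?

Firm A's profit: π = y_A(398.4 − 5(y_A + y_D)) − 79y_A.
∂π/∂y_A = 319.4 − 10y_A − 5y_D = 0, so y_A = 31.94 − 0.5y_D.
The reaction-function slope is −0.5, so a 12-unit rise in y_D moves y_A by −0.5 × 12 = −6. A's best response falls — the actions are strategic substitutes.

-6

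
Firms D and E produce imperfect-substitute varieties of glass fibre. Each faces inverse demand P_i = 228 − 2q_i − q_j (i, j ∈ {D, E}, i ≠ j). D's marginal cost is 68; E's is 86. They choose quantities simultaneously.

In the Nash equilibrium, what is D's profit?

Firm D's profit: π = q_D(228 − 2q_D − q_E) − 68q_D.
∂π/∂q_D = 160 − 4q_D − q_E = 0 ⇒ q_D = 40 − 0.25q_E.
Similarly q_E = 35.5 − 0.25q_D.
Substituting the second reaction function into the first: q_D = 40 − 0.25(35.5 − 0.25q_D), which gives 0.9375q_D = 31.125 ⇒ q_D = 33.2.
Then q_E = 35.5 − 0.25·33.2 = 27.2.
P_D = 228 − 2·33.2 − 27.2 = 134.4.
Profit = (134.4 − 68)·33.2 = 2204.48.

2204.48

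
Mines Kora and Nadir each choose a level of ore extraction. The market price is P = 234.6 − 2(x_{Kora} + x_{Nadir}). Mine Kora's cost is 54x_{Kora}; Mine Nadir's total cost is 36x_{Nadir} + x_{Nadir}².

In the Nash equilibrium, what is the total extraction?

Mine Kora's profit: π = x_{Kora}(234.6 − 2(x_{Kora} + x_{Nadir})) − 54x_{Kora}.
∂π/∂x_{Kora} = 180.6 − 4x_{Kora} − 2x_{Nadir} = 0, so x_{Kora} = 45.15 − 0.5x_{Nadir}.
For Nadir: ∂π/∂x_{Nadir} = 198.6 − 6x_{Nadir} − 2x_{Kora} = 0 ⇒ x_{Nadir} = 33.1 − (1/3)x_{Kora}.
Plugging x_{Nadir} into Kora's best response: x_{Kora} = 45.15 − 0.5(33.1 − (1/3)x_{Kora}) ⇒ (5/6)x_{Kora} = 28.6, so x_{Kora} = 34.32.
Then x_{Nadir} = 33.1 − (1/3)·34.32 = 21.66.
Total extraction: 34.32 + 21.66 = 55.98.

55.98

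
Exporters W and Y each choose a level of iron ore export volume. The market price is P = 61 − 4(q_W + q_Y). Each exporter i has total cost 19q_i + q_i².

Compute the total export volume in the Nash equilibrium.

6

Exporter W's profit: π = q_W(61 − 4(q_W + q_Y)) − 19q_W − q_W².
∂π/∂q_W = 42 − 10q_W − 4q_Y = 0, so q_W = 4.2 − 0.4q_Y.
The game is symmetric, so in equilibrium q_Y = q_W: the reaction function gives 1.4q_W = 4.2, hence q_W = 3.
Total export volume: 3 + 3 = 6.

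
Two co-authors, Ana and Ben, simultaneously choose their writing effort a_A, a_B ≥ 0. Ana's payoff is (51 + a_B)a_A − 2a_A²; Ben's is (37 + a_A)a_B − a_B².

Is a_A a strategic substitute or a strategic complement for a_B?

strategic complements

Expanding Ana's payoff: 51a_A + a_Ba_A − 2a_A².
∂π/∂a_A = 51 + a_B − 4a_A = 0, so a_A = 12.75 + 0.25a_B.
The best-response slope da_A/da_B = 0.25 > 0: the reaction function is upward-sloping, so the choices are strategic complements.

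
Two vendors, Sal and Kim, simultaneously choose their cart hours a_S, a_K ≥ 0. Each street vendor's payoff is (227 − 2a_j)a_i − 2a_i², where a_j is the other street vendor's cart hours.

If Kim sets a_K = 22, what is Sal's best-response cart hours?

Sal's payoff is (227 − 2a_K)a_S − 2a_S².
∂π/∂a_S = 227 − 2a_K − 4a_S = 0, so a_S = 56.75 − 0.5a_K.
At a_K = 22: a_S = 56.75 − 0.5·22 = 45.75.

45.75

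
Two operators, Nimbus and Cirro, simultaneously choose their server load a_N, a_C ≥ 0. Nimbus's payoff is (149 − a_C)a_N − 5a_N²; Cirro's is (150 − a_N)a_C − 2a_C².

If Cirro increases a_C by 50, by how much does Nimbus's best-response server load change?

-5

Expanding Nimbus's payoff: 149a_N − a_Ca_N − 5a_N².
∂π/∂a_N = 149 − a_C − 10a_N = 0, so a_N = 14.9 − 0.1a_C.
The reaction-function slope is −0.1, so a 50-unit rise in a_C moves a_N by −0.1 × 50 = −5. Nimbus's best response falls — the actions are strategic substitutes.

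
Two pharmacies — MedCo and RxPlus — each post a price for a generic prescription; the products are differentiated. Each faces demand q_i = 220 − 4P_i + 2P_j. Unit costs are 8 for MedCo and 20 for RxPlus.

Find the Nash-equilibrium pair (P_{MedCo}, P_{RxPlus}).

MedCo's profit: π = (P_{MedCo} − 8)(220 − 4P_{MedCo} + 2P_{RxPlus}).
∂π/∂P_{MedCo} = 252 − 8P_{MedCo} + 2P_{RxPlus} = 0 ⇒ P_{MedCo} = 31.5 + 0.25P_{RxPlus}.
Similarly P_{RxPlus} = 37.5 + 0.25P_{MedCo}.
Plugging P_{RxPlus} into MedCo's best response: P_{MedCo} = 31.5 + 0.25(37.5 + 0.25P_{MedCo}) ⇒ 0.9375P_{MedCo} = 40.875, so P_{MedCo} = 43.6.
Then P_{RxPlus} = 37.5 + 0.25·43.6 = 48.4.

43.6, 48.4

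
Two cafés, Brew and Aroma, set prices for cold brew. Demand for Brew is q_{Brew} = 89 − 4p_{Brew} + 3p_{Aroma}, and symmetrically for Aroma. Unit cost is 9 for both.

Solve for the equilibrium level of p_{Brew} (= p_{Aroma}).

Brew's profit: π = (p_{Brew} − 9)(89 − 4p_{Brew} + 3p_{Aroma}).
∂π/∂p_{Brew} = 125 − 8p_{Brew} + 3p_{Aroma} = 0 ⇒ p_{Brew} = 15.625 + 0.375p_{Aroma}.
By symmetry p_{Aroma} = p_{Brew}; substituting into the reaction function, 0.625p_{Brew} = 15.625 and p_{Brew} = 25.

25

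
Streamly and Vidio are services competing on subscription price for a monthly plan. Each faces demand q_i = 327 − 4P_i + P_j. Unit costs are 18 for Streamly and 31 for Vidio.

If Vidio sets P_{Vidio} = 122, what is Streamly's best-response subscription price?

65.125

Streamly's profit: π = (P_{Streamly} − 18)(327 − 4P_{Streamly} + P_{Vidio}).
∂π/∂P_{Streamly} = 399 − 8P_{Streamly} + P_{Vidio} = 0 ⇒ P_{Streamly} = 49.875 + 0.125P_{Vidio}.
At P_{Vidio} = 122: P_{Streamly} = 49.875 + 0.125·122 = 65.125.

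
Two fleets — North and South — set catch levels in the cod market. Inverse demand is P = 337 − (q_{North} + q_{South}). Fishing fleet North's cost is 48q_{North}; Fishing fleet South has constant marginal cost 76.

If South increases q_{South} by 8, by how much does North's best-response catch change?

-4

Fishing fleet North's profit: π = q_{North}(337 − (q_{North} + q_{South})) − 48q_{North}.
∂π/∂q_{North} = 289 − 2q_{North} − q_{South} = 0, so q_{North} = 144.5 − 0.5q_{South}.
The reaction-function slope is −0.5, so an 8-unit rise in q_{South} moves q_{North} by −0.5 × 8 = −4. North's best response falls — the actions are strategic substitutes.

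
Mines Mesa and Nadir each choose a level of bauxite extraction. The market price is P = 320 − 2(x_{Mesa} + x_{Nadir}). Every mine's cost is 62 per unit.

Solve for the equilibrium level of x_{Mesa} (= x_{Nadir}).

Mine Mesa's profit: π = x_{Mesa}(320 − 2(x_{Mesa} + x_{Nadir})) − 62x_{Mesa}.
∂π/∂x_{Mesa} = 258 − 4x_{Mesa} − 2x_{Nadir} = 0, so x_{Mesa} = 64.5 − 0.5x_{Nadir}.
Setting x_{Mesa} = x_{Nadir} in the reaction function: x_{Mesa} = 64.5 − 0.5x_{Mesa}, so x_{Mesa} = 64.5 / 1.5 = 43.

43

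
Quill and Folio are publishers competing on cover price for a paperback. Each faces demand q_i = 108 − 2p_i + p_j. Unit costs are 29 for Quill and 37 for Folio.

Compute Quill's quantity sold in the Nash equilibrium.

Quill's profit: π = (p_{Quill} − 29)(108 − 2p_{Quill} + p_{Folio}).
∂π/∂p_{Quill} = 166 − 4p_{Quill} + p_{Folio} = 0 ⇒ p_{Quill} = 41.5 + 0.25p_{Folio}.
Similarly p_{Folio} = 45.5 + 0.25p_{Quill}.
Substituting the second reaction function into the first: p_{Quill} = 41.5 + 0.25(45.5 + 0.25p_{Quill}), which gives 0.9375p_{Quill} = 52.875 ⇒ p_{Quill} = 56.4.
Then p_{Folio} = 45.5 + 0.25·56.4 = 59.6.
q_{Quill} = 108 − 2·56.4 + 59.6 = 54.8.

54.8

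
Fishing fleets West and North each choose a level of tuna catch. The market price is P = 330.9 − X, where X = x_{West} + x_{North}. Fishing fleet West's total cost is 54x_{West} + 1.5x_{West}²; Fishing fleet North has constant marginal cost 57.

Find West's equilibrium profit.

Fishing fleet West's profit: π = x_{West}(330.9 − (x_{West} + x_{North})) − 54x_{West} − 1.5x_{West}².
∂π/∂x_{West} = 276.9 − 5x_{West} − x_{North} = 0, so x_{West} = 55.38 − 0.2x_{North}.
For North: ∂π/∂x_{North} = 273.9 − 2x_{North} − x_{West} = 0 ⇒ x_{North} = 136.95 − 0.5x_{West}.
Plugging x_{North} into West's best response: x_{West} = 55.38 − 0.2(136.95 − 0.5x_{West}) ⇒ 0.9x_{West} = 27.99, so x_{West} = 31.1.
Then x_{North} = 136.95 − 0.5·31.1 = 121.4.
Price P = 330.9 − 152.5 = 178.4.
West's profit: (178.4 − 54)·31.1 − 1.5(31.1)² = 2418.025.

2418.025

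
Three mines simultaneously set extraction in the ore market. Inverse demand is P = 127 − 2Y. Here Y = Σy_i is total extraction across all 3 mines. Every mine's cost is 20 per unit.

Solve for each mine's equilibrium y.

A representative mine's profit is π_i = y_i(127 − 2Y) − 20y_i, with Y = y_i + Σ_{j≠i} y_j.
First-order condition: 107 − 4y_i − 2Σ_{j≠i} y_j = 0.
With identical mines, set every y_j = y: then 107 − 4y − 4y = 0, i.e. y = 107/8 = 13.375.

13.375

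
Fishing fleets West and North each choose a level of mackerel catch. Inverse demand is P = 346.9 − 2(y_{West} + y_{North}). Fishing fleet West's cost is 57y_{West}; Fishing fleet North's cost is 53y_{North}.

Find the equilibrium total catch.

97.3

Fishing fleet West's profit: π = y_{West}(346.9 − 2(y_{West} + y_{North})) − 57y_{West}.
∂π/∂y_{West} = 289.9 − 4y_{West} − 2y_{North} = 0, so y_{West} = 72.475 − 0.5y_{North}.
By the same steps for North: y_{North} = 73.475 − 0.5y_{West}.
Substituting the second reaction function into the first: y_{West} = 72.475 − 0.5(73.475 − 0.5y_{West}), which gives 0.75y_{West} = 35.7375 ⇒ y_{West} = 47.65.
Then y_{North} = 73.475 − 0.5·47.65 = 49.65.
Total catch: 47.65 + 49.65 = 97.3.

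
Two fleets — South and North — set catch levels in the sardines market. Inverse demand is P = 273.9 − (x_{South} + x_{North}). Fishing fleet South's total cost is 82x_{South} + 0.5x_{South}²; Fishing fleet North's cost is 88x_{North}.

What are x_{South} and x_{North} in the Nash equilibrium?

39.58, 73.16

Fishing fleet South's profit: π = x_{South}(273.9 − (x_{South} + x_{North})) − 82x_{South} − 0.5x_{South}².
∂π/∂x_{South} = 191.9 − 3x_{South} − x_{North} = 0, so x_{South} = 1919/30 − (1/3)x_{North}.
For North: ∂π/∂x_{North} = 185.9 − 2x_{North} − x_{South} = 0 ⇒ x_{North} = 92.95 − 0.5x_{South}.
Plugging x_{North} into South's best response: x_{South} = 1919/30 − (1/3)(92.95 − 0.5x_{South}) ⇒ (5/6)x_{South} = 1979/60, so x_{South} = 39.58.
Then x_{North} = 92.95 − 0.5·39.58 = 73.16.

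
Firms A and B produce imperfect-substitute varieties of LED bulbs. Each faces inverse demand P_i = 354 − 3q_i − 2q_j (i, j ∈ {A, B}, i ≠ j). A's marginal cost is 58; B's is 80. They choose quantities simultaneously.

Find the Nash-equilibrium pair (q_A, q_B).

38.375, 32.875

Firm A's profit: π = q_A(354 − 3q_A − 2q_B) − 58q_A.
∂π/∂q_A = 296 − 6q_A − 2q_B = 0 ⇒ q_A = 148/3 − (1/3)q_B.
Similarly q_B = 137/3 − (1/3)q_A.
Plugging q_B into A's best response: q_A = 148/3 − (1/3)(137/3 − (1/3)q_A) ⇒ (8/9)q_A = 307/9, so q_A = 38.375.
Then q_B = 137/3 − (1/3)·38.375 = 32.875.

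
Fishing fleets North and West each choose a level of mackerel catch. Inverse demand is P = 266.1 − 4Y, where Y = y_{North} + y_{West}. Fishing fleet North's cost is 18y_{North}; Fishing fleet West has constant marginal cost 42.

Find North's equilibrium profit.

Fishing fleet North's profit: π = y_{North}(266.1 − 4(y_{North} + y_{West})) − 18y_{North}.
∂π/∂y_{North} = 248.1 − 8y_{North} − 4y_{West} = 0, so y_{North} = 31.0125 − 0.5y_{West}.
By the same steps for West: y_{West} = 28.0125 − 0.5y_{North}.
Solving the two reaction functions simultaneously: (1 − (−0.5)(−0.5))y_{North} = 31.0125 − 0.5·28.0125, so 0.75y_{North} = 2721/160 and y_{North} = 22.675.
Then y_{West} = 28.0125 − 0.5·22.675 = 16.675.
Price P = 266.1 − 4·39.35 = 108.7.
North's profit: (108.7 − 18)·22.675 = 2056.6225.

2056.6225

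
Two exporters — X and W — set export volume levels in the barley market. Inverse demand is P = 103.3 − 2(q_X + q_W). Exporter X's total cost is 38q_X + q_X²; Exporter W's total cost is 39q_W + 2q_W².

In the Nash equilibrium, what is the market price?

Exporter X's profit: π = q_X(103.3 − 2(q_X + q_W)) − 38q_X − q_X².
∂π/∂q_X = 65.3 − 6q_X − 2q_W = 0, so q_X = 653/60 − (1/3)q_W.
For W: ∂π/∂q_W = 64.3 − 8q_W − 2q_X = 0 ⇒ q_W = 8.0375 − 0.25q_X.
Plugging q_W into X's best response: q_X = 653/60 − (1/3)(8.0375 − 0.25q_X) ⇒ (11/12)q_X = 1969/240, so q_X = 8.95.
Then q_W = 8.0375 − 0.25·8.95 = 5.8.
Equilibrium price: P = 103.3 − 2·14.75 = 73.8.

73.8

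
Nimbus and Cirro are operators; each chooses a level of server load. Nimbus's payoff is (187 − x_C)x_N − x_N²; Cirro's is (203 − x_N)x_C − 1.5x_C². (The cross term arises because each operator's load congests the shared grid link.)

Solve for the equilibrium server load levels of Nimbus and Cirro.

Expanding Nimbus's payoff: 187x_N − x_Cx_N − x_N².
∂π/∂x_N = 187 − x_C − 2x_N = 0, so x_N = 93.5 − 0.5x_C.
Likewise for Cirro: x_C = 203/3 − (1/3)x_N.
Substituting the second reaction function into the first: x_N = 93.5 − 0.5(203/3 − (1/3)x_N), which gives (5/6)x_N = 179/3 ⇒ x_N = 71.6.
Then x_C = 203/3 − (1/3)·71.6 = 43.8.

71.6, 43.8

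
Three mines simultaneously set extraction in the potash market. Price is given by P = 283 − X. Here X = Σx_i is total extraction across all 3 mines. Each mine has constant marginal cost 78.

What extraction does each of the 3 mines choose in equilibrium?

A representative mine's profit is π_i = x_i(283 − X) − 78x_i, with X = x_i + Σ_{j≠i} x_j.
First-order condition: 205 − 2x_i − Σ_{j≠i} x_j = 0.
Imposing symmetry (x_j = x for all j) turns Σ_{j≠i} x_j into 2x, so 205 = 4x and x = 51.25.

51.25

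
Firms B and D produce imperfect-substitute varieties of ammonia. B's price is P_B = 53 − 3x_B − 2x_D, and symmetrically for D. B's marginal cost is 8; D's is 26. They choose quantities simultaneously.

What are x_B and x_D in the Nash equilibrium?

6.75, 2.25

Firm B's profit: π = x_B(53 − 3x_B − 2x_D) − 8x_B.
∂π/∂x_B = 45 − 6x_B − 2x_D = 0 ⇒ x_B = 7.5 − (1/3)x_D.
Similarly x_D = 4.5 − (1/3)x_B.
Solving the two reaction functions simultaneously: (1 − (−1/3)(−1/3))x_B = 7.5 − (1/3)·4.5, so (8/9)x_B = 6 and x_B = 6.75.
Then x_D = 4.5 − (1/3)·6.75 = 2.25.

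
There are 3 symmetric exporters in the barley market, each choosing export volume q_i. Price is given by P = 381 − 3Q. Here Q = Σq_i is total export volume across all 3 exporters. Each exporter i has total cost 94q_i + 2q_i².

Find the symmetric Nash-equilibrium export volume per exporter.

17.9375

A representative exporter's profit is π_i = q_i(381 − 3Q) − 94q_i − 2q_i², with Q = q_i + Σ_{j≠i} q_j.
First-order condition: 287 − 10q_i − 3Σ_{j≠i} q_j = 0.
In a symmetric equilibrium every exporter chooses the same q, so Σ_{j≠i} q_j = 2q. The condition becomes 287 − 16q = 0, giving q = 287/16 = 17.9375.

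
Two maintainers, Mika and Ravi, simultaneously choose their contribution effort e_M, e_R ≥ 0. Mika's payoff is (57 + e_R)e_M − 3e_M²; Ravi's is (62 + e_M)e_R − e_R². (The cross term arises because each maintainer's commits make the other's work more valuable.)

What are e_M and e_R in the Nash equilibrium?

16, 39

Expanding Mika's payoff: 57e_M + e_Re_M − 3e_M².
∂π/∂e_M = 57 + e_R − 6e_M = 0, so e_M = 9.5 + (1/6)e_R.
Likewise for Ravi: e_R = 31 + 0.5e_M.
Plugging e_R into Mika's best response: e_M = 9.5 + (1/6)(31 + 0.5e_M) ⇒ (11/12)e_M = 44/3, so e_M = 16.
Then e_R = 31 + 0.5·16 = 39.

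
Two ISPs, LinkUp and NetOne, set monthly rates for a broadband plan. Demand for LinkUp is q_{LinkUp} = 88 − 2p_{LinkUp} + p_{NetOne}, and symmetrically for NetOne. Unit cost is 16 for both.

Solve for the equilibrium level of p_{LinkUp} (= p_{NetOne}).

LinkUp's profit: π = (p_{LinkUp} − 16)(88 − 2p_{LinkUp} + p_{NetOne}).
∂π/∂p_{LinkUp} = 120 − 4p_{LinkUp} + p_{NetOne} = 0 ⇒ p_{LinkUp} = 30 + 0.25p_{NetOne}.
By symmetry p_{NetOne} = p_{LinkUp}; substituting into the reaction function, 0.75p_{LinkUp} = 30 and p_{LinkUp} = 40.

40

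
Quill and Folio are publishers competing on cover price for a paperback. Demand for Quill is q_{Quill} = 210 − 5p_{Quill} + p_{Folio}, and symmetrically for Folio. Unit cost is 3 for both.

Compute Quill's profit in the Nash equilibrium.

2420

Quill's profit: π = (p_{Quill} − 3)(210 − 5p_{Quill} + p_{Folio}).
∂π/∂p_{Quill} = 225 − 10p_{Quill} + p_{Folio} = 0 ⇒ p_{Quill} = 22.5 + 0.1p_{Folio}.
Setting p_{Quill} = p_{Folio} in the reaction function: p_{Quill} = 22.5 + 0.1p_{Quill}, so p_{Quill} = 22.5 / 0.9 = 25.
q_{Quill} = 210 − 5·25 + 25 = 110.
Profit = (25 − 3)·110 = 2420.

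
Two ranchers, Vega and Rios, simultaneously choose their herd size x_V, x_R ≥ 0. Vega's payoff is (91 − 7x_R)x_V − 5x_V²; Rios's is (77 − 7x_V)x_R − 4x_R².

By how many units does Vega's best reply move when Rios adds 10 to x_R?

Expanding Vega's payoff: 91x_V − 7x_Rx_V − 5x_V².
∂π/∂x_V = 91 − 7x_R − 10x_V = 0, so x_V = 9.1 − 0.7x_R.
The reaction-function slope is −0.7, so a 10-unit rise in x_R moves x_V by −0.7 × 10 = −7. Vega's best response falls — the actions are strategic substitutes.

-7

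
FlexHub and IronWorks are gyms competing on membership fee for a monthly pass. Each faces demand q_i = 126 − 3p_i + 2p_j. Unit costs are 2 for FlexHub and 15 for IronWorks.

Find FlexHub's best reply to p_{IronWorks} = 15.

27

FlexHub's profit: π = (p_{FlexHub} − 2)(126 − 3p_{FlexHub} + 2p_{IronWorks}).
∂π/∂p_{FlexHub} = 132 − 6p_{FlexHub} + 2p_{IronWorks} = 0 ⇒ p_{FlexHub} = 22 + (1/3)p_{IronWorks}.
At p_{IronWorks} = 15: p_{FlexHub} = 22 + (1/3)·15 = 27.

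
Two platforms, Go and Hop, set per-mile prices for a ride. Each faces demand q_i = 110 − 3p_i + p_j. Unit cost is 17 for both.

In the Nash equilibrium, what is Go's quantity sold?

45.6

Go's profit: π = (p_{Go} − 17)(110 − 3p_{Go} + p_{Hop}).
∂π/∂p_{Go} = 161 − 6p_{Go} + p_{Hop} = 0 ⇒ p_{Go} = 161/6 + (1/6)p_{Hop}.
Setting p_{Go} = p_{Hop} in the reaction function: p_{Go} = 161/6 + (1/6)p_{Go}, so p_{Go} = (161/6) / (5/6) = 32.2.
q_{Go} = 110 − 3·32.2 + 32.2 = 45.6.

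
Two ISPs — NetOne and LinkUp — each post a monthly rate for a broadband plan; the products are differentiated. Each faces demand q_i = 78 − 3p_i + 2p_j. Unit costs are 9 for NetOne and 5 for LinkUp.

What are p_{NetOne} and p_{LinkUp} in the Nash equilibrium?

25.5, 24

NetOne's profit: π = (p_{NetOne} − 9)(78 − 3p_{NetOne} + 2p_{LinkUp}).
∂π/∂p_{NetOne} = 105 − 6p_{NetOne} + 2p_{LinkUp} = 0 ⇒ p_{NetOne} = 17.5 + (1/3)p_{LinkUp}.
Similarly p_{LinkUp} = 15.5 + (1/3)p_{NetOne}.
Solving the two reaction functions simultaneously: (1 − (1/3)(1/3))p_{NetOne} = 17.5 + (1/3)·15.5, so (8/9)p_{NetOne} = 68/3 and p_{NetOne} = 25.5.
Then p_{LinkUp} = 15.5 + (1/3)·25.5 = 24.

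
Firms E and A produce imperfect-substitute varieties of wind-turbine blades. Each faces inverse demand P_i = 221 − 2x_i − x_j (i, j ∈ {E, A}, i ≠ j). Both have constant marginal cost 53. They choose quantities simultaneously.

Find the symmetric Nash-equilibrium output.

Firm E's profit: π = x_E(221 − 2x_E − x_A) − 53x_E.
∂π/∂x_E = 168 − 4x_E − x_A = 0 ⇒ x_E = 42 − 0.25x_A.
Setting x_E = x_A in the reaction function: x_E = 42 − 0.25x_E, so x_E = 42 / 1.25 = 33.6.

33.6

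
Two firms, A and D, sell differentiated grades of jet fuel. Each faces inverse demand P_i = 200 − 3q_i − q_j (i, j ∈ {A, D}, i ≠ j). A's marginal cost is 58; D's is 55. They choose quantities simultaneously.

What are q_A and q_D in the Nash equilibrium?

Firm A's profit: π = q_A(200 − 3q_A − q_D) − 58q_A.
∂π/∂q_A = 142 − 6q_A − q_D = 0 ⇒ q_A = 71/3 − (1/6)q_D.
Similarly q_D = 145/6 − (1/6)q_A.
Solving the two reaction functions simultaneously: (1 − (−1/6)(−1/6))q_A = 71/3 − (1/6)·(145/6), so (35/36)q_A = 707/36 and q_A = 20.2.
Then q_D = 145/6 − (1/6)·20.2 = 20.8.

20.2, 20.8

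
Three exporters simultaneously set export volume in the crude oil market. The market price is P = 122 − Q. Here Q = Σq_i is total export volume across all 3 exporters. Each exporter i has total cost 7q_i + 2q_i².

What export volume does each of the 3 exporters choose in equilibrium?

A representative exporter's profit is π_i = q_i(122 − Q) − 7q_i − 2q_i², with Q = q_i + Σ_{j≠i} q_j.
First-order condition: 115 − 6q_i − Σ_{j≠i} q_j = 0.
Imposing symmetry (q_j = q for all j) turns Σ_{j≠i} q_j into 2q, so 115 = 8q and q = 14.375.

14.375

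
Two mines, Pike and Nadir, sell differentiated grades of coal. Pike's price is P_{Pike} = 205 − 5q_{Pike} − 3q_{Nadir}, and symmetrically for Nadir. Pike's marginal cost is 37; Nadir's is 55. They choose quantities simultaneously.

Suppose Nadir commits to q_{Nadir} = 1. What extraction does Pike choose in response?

16.5

Mine Pike's profit: π = q_{Pike}(205 − 5q_{Pike} − 3q_{Nadir}) − 37q_{Pike}.
∂π/∂q_{Pike} = 168 − 10q_{Pike} − 3q_{Nadir} = 0 ⇒ q_{Pike} = 16.8 − 0.3q_{Nadir}.
At q_{Nadir} = 1: q_{Pike} = 16.8 − 0.3·1 = 16.5.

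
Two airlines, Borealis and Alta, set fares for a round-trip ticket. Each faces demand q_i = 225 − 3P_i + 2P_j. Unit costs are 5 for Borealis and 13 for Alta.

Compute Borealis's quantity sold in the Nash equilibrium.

169.5

Borealis's profit: π = (P_{Borealis} − 5)(225 − 3P_{Borealis} + 2P_{Alta}).
∂π/∂P_{Borealis} = 240 − 6P_{Borealis} + 2P_{Alta} = 0 ⇒ P_{Borealis} = 40 + (1/3)P_{Alta}.
Similarly P_{Alta} = 44 + (1/3)P_{Borealis}.
Substituting the second reaction function into the first: P_{Borealis} = 40 + (1/3)(44 + (1/3)P_{Borealis}), which gives (8/9)P_{Borealis} = 164/3 ⇒ P_{Borealis} = 61.5.
Then P_{Alta} = 44 + (1/3)·61.5 = 64.5.
q_{Borealis} = 225 − 3·61.5 + 2·64.5 = 169.5.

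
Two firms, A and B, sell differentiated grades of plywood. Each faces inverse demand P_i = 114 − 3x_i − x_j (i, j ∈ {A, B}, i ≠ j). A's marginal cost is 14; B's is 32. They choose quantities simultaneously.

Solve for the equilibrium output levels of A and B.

Firm A's profit: π = x_A(114 − 3x_A − x_B) − 14x_A.
∂π/∂x_A = 100 − 6x_A − x_B = 0 ⇒ x_A = 50/3 − (1/6)x_B.
Similarly x_B = 41/3 − (1/6)x_A.
Solving the two reaction functions simultaneously: (1 − (−1/6)(−1/6))x_A = 50/3 − (1/6)·(41/3), so (35/36)x_A = 259/18 and x_A = 14.8.
Then x_B = 41/3 − (1/6)·14.8 = 11.2.

14.8, 11.2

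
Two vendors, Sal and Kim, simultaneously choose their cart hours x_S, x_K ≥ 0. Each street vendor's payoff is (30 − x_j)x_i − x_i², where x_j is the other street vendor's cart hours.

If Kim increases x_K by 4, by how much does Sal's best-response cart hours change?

Sal's payoff is (30 − x_K)x_S − x_S².
∂π/∂x_S = 30 − x_K − 2x_S = 0, so x_S = 15 − 0.5x_K.
The reaction-function slope is −0.5, so a 4-unit rise in x_K moves x_S by −0.5 × 4 = −2. Sal's best response falls — the actions are strategic substitutes.

-2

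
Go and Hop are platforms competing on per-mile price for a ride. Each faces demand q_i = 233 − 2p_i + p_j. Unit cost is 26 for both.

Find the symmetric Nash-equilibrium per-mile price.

Go's profit: π = (p_{Go} − 26)(233 − 2p_{Go} + p_{Hop}).
∂π/∂p_{Go} = 285 − 4p_{Go} + p_{Hop} = 0 ⇒ p_{Go} = 71.25 + 0.25p_{Hop}.
By symmetry p_{Hop} = p_{Go}; substituting into the reaction function, 0.75p_{Go} = 71.25 and p_{Go} = 95.

95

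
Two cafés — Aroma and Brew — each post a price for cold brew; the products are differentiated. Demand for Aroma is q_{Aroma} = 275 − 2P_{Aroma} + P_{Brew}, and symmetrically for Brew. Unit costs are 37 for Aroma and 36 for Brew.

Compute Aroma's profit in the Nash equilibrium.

12545.28

Aroma's profit: π = (P_{Aroma} − 37)(275 − 2P_{Aroma} + P_{Brew}).
∂π/∂P_{Aroma} = 349 − 4P_{Aroma} + P_{Brew} = 0 ⇒ P_{Aroma} = 87.25 + 0.25P_{Brew}.
Similarly P_{Brew} = 86.75 + 0.25P_{Aroma}.
Substituting the second reaction function into the first: P_{Aroma} = 87.25 + 0.25(86.75 + 0.25P_{Aroma}), which gives 0.9375P_{Aroma} = 108.9375 ⇒ P_{Aroma} = 116.2.
Then P_{Brew} = 86.75 + 0.25·116.2 = 115.8.
q_{Aroma} = 275 − 2·116.2 + 115.8 = 158.4.
Profit = (116.2 − 37)·158.4 = 12545.28.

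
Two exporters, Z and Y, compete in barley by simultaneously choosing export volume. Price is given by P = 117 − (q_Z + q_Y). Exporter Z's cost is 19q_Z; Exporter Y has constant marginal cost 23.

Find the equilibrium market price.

Exporter Z's profit: π = q_Z(117 − (q_Z + q_Y)) − 19q_Z.
∂π/∂q_Z = 98 − 2q_Z − q_Y = 0, so q_Z = 49 − 0.5q_Y.
By the same steps for Y: q_Y = 47 − 0.5q_Z.
Solving the two reaction functions simultaneously: (1 − (−0.5)(−0.5))q_Z = 49 − 0.5·47, so 0.75q_Z = 25.5 and q_Z = 34.
Then q_Y = 47 − 0.5·34 = 30.
Equilibrium price: P = 117 − 64 = 53.

53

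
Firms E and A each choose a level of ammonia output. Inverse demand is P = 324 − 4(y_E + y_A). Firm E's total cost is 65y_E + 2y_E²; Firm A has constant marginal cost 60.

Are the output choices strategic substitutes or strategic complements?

Firm E's profit: π = y_E(324 − 4(y_E + y_A)) − 65y_E − 2y_E².
∂π/∂y_E = 259 − 12y_E − 4y_A = 0, so y_E = 259/12 − (1/3)y_A.
The best-response slope dy_E/dy_A = −1/3 < 0: the reaction function is downward-sloping, so the choices are strategic substitutes.

strategic substitutes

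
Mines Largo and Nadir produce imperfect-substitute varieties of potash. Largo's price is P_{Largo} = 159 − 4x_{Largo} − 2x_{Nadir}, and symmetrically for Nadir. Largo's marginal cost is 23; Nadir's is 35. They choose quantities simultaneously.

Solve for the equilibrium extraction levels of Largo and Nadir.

Mine Largo's profit: π = x_{Largo}(159 − 4x_{Largo} − 2x_{Nadir}) − 23x_{Largo}.
∂π/∂x_{Largo} = 136 − 8x_{Largo} − 2x_{Nadir} = 0 ⇒ x_{Largo} = 17 − 0.25x_{Nadir}.
Similarly x_{Nadir} = 15.5 − 0.25x_{Largo}.
Plugging x_{Nadir} into Largo's best response: x_{Largo} = 17 − 0.25(15.5 − 0.25x_{Largo}) ⇒ 0.9375x_{Largo} = 13.125, so x_{Largo} = 14.
Then x_{Nadir} = 15.5 − 0.25·14 = 12.

14, 12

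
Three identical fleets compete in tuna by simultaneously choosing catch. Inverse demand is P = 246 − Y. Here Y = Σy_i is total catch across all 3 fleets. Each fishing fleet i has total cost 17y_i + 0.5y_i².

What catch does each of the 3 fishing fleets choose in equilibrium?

A representative fishing fleet's profit is π_i = y_i(246 − Y) − 17y_i − 0.5y_i², with Y = y_i + Σ_{j≠i} y_j.
First-order condition: 229 − 3y_i − Σ_{j≠i} y_j = 0.
In a symmetric equilibrium every fishing fleet chooses the same y, so Σ_{j≠i} y_j = 2y. The condition becomes 229 − 5y = 0, giving y = 229/5 = 45.8.

45.8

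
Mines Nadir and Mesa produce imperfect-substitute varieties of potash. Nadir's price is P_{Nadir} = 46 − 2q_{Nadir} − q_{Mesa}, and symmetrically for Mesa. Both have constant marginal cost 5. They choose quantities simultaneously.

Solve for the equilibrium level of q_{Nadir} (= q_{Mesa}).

8.2

Mine Nadir's profit: π = q_{Nadir}(46 − 2q_{Nadir} − q_{Mesa}) − 5q_{Nadir}.
∂π/∂q_{Nadir} = 41 − 4q_{Nadir} − q_{Mesa} = 0 ⇒ q_{Nadir} = 10.25 − 0.25q_{Mesa}.
By symmetry q_{Mesa} = q_{Nadir}; substituting into the reaction function, 1.25q_{Nadir} = 10.25 and q_{Nadir} = 8.2.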